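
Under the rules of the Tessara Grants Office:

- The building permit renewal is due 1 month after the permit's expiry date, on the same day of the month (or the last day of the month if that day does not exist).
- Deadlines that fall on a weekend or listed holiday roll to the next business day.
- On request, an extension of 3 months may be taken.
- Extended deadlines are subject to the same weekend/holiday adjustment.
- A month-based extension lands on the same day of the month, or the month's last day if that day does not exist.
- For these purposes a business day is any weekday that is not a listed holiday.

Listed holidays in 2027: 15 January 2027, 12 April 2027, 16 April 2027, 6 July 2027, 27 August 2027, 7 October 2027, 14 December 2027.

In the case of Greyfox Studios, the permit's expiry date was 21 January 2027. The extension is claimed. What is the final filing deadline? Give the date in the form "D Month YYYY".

Moving 1 month forward from 21 January 2027 on the corresponding day gives 21 February 2027.
21 February 2027 falls on a Sunday. Rolling to the next business day gives 22 February 2027, a Monday.
Add 3 months to 22 February 2027: 22 May 2027.
22 May 2027 falls on a Saturday. Rolling to the next business day gives 24 May 2027, a Monday.
Deadline: 24 May 2027.

24 May 2027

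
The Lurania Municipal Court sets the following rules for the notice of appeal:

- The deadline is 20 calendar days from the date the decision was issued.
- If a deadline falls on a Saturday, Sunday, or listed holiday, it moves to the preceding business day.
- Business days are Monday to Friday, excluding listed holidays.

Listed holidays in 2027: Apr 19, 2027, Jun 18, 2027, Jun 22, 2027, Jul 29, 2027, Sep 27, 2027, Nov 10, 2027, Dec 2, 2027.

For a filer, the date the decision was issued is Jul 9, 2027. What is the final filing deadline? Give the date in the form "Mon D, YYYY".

20 calendar days after Jul 9, 2027 is Jul 29, 2027.
Jul 29, 2027 falls on a listed holiday. Rolling to the preceding business day gives Jul 28, 2027, a Wednesday.
Final deadline: Jul 28, 2027.

Jul 28, 2027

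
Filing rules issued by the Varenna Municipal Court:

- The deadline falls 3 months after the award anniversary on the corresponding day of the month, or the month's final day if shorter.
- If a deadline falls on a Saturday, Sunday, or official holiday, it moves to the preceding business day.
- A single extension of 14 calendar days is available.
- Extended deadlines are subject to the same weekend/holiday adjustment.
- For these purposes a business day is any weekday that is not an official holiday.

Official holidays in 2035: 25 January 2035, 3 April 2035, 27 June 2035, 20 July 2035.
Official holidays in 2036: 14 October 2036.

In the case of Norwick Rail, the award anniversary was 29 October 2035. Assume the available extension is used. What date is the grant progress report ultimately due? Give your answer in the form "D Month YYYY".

12 February 2036

3 months from 29 October 2035 is 29 January 2036.
Since 29 January 2036 is a Tuesday and not a holiday, the date is unchanged.
Applying the 14-calendar-day extension: 29 January 2036 + 14 days = 12 February 2036.
12 February 2036 is a Tuesday and not a listed holiday, so it stands.
The final due date is 12 February 2036.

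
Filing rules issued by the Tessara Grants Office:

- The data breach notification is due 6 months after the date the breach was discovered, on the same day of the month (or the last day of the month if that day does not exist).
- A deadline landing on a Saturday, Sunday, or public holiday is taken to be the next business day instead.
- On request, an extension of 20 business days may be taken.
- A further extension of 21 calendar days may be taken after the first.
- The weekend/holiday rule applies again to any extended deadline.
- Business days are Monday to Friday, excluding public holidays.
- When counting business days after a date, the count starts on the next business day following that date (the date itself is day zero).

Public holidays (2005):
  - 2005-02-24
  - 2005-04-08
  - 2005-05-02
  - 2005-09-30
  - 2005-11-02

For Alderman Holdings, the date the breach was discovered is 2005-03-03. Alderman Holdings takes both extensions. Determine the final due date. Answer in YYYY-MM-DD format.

6 months after 2005-03-03, on the same day of the month, is 2005-09-03.
2005-09-03 is a Saturday, so it moves to the next business day, 2005-09-05 (Monday).
Counting 20 further business days from 2005-09-05 reaches 2005-10-04.
2005-10-04 is a Tuesday and not a listed holiday, so it stands.
The 21-calendar-day extension moves the deadline from 2005-10-04 to 2005-10-25.
Since 2005-10-25 is a Tuesday and not a holiday, the date is unchanged.
The final due date is 2005-10-25.

2005-10-25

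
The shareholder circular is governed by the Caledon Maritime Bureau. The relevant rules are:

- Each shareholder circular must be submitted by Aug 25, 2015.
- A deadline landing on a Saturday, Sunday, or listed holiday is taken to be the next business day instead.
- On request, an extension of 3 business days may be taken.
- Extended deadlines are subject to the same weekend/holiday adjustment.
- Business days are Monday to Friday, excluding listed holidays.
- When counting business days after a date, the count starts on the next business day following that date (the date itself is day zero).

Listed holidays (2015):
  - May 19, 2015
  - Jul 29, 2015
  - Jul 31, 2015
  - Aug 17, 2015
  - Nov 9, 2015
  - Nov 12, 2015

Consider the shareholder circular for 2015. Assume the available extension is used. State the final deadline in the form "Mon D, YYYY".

The statutory due date is Aug 25, 2015.
Aug 25, 2015 (Tuesday) is already a business day.
Counting 3 further business days from Aug 25, 2015 reaches Aug 28, 2015.
Aug 28, 2015 falls on a Friday, which is a business day, so no adjustment is needed.
Deadline: Aug 28, 2015.

Aug 28, 2015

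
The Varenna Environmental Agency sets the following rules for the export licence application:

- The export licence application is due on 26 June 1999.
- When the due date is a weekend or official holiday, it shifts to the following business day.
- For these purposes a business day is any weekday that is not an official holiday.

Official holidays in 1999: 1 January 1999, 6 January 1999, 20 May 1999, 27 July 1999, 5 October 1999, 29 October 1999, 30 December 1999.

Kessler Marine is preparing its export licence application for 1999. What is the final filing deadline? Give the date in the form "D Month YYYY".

The statutory due date is 26 June 1999.
26 June 1999 is a Saturday, so it moves to the next business day, 28 June 1999 (Monday).
Deadline: 28 June 1999.

28 June 1999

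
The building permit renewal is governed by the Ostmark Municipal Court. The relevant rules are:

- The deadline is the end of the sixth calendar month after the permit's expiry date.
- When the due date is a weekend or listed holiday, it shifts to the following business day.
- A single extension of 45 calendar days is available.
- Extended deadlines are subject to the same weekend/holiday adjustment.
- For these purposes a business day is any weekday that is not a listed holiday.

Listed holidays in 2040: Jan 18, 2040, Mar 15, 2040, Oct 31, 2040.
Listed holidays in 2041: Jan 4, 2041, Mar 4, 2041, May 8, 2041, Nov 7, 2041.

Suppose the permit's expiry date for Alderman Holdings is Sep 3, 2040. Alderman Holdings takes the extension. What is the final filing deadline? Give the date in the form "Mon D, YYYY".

May 16, 2041

6 months after Sep 3, 2040 is March 2041; that month ends on Mar 31, 2041.
Because Mar 31, 2041 is a Sunday, the deadline becomes Apr 1, 2041 (Monday).
The 45-calendar-day extension moves the deadline from Apr 1, 2041 to May 16, 2041.
Since May 16, 2041 is a Thursday and not a holiday, the date is unchanged.
Deadline: May 16, 2041.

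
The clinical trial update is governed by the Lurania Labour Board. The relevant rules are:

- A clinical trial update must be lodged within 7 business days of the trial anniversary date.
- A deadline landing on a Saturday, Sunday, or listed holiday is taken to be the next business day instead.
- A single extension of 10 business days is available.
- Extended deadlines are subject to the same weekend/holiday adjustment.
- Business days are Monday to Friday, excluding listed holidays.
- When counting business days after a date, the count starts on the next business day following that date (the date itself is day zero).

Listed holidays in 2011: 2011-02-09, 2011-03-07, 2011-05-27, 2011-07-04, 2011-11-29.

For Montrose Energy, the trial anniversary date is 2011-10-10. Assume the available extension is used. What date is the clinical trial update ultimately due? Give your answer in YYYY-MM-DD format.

Starting the day after 2011-10-10 and counting 7 business days lands on 2011-10-19.
2011-10-19 is a Wednesday and not a listed holiday, so it stands.
Applying the 10-business-day extension: 10 business days after 2011-10-19 is 2011-11-02.
Since 2011-11-02 is a Wednesday and not a holiday, the date is unchanged.
Deadline: 2011-11-02.

2011-11-02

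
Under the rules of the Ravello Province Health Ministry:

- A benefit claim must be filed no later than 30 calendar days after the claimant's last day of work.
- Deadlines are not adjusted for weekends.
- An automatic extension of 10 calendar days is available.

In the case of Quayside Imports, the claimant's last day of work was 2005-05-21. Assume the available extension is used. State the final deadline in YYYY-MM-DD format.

30 calendar days after 2005-05-21 is 2005-06-20.
2005-06-20 is a Monday; no weekend or holiday adjustment applies.
With the 10-day extension, 2005-06-20 becomes 2005-06-30.
2005-06-30 falls on a Thursday. The rules make no weekend/holiday allowance, so it remains 2005-06-30.
Final deadline: 2005-06-30.

2005-06-30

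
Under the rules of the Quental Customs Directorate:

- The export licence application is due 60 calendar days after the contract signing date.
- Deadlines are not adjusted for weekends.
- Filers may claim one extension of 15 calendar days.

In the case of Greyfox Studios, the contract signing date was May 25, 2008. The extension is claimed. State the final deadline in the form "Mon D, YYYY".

Aug 8, 2008

60 calendar days after May 25, 2008 is Jul 24, 2008.
Jul 24, 2008 is a Thursday; no weekend or holiday adjustment applies.
Applying the 15-calendar-day extension: Jul 24, 2008 + 15 days = Aug 8, 2008.
Aug 8, 2008 falls on a Friday. The rules make no weekend/holiday allowance, so it remains Aug 8, 2008.
The final due date is Aug 8, 2008.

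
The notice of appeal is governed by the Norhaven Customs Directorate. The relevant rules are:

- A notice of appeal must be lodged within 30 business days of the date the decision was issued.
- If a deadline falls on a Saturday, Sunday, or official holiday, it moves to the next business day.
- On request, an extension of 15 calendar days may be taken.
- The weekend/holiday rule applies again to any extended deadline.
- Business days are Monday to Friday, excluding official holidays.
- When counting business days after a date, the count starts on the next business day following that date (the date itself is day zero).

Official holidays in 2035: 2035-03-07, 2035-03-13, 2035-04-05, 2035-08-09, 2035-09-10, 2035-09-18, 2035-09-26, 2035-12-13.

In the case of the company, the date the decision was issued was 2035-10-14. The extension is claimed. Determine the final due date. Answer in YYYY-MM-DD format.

30 business days after 2035-10-14, excluding weekends and holidays, is 2035-11-23.
2035-11-23 is a Friday and not a listed holiday, so it stands.
The 15-calendar-day extension moves the deadline from 2035-11-23 to 2035-12-08.
2035-12-08 is a Saturday; the next business day is 2035-12-10 (Monday).
Deadline: 2035-12-10.

2035-12-10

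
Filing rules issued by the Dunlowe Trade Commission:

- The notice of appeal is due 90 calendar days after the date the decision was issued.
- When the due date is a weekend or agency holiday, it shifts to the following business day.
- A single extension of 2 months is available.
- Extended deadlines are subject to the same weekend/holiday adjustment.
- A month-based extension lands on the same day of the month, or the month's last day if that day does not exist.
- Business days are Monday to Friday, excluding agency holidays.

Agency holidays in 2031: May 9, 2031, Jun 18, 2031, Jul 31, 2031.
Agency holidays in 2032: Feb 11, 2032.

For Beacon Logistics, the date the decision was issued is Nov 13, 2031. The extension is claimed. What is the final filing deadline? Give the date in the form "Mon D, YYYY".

Apr 12, 2032

From Nov 13, 2031, 90 calendar days later is Feb 11, 2032.
Feb 11, 2032 is a listed holiday, so it moves to the next business day, Feb 12, 2032 (Thursday).
The 2 months extension carries Feb 12, 2032 to Apr 12, 2032.
Since Apr 12, 2032 is a Monday and not a holiday, the date is unchanged.
The final due date is Apr 12, 2032.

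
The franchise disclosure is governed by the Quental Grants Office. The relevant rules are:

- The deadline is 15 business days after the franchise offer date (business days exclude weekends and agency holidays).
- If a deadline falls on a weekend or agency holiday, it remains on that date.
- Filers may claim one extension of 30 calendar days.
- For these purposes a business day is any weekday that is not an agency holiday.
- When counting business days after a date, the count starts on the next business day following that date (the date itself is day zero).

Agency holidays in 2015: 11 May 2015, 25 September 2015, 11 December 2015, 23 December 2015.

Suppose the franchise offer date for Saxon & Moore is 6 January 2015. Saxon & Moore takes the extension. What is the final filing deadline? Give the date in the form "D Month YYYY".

26 February 2015

Starting the day after 6 January 2015 and counting 15 business days lands on 27 January 2015.
No adjustment is made for weekends or holidays, so 27 January 2015 stands.
Add the 30 calendar-day extension to 27 January 2015: 26 February 2015.
26 February 2015 falls on a Thursday. The rules make no weekend/holiday allowance, so it remains 26 February 2015.
Final deadline: 26 February 2015.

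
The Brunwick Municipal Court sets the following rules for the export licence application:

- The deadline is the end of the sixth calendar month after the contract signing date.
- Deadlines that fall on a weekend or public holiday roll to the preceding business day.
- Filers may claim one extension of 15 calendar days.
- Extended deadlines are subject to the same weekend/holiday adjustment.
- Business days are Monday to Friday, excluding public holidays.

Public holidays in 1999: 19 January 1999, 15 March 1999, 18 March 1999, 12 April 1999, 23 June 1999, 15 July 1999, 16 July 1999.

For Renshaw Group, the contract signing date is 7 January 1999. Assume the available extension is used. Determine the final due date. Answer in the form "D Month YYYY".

13 August 1999

The sixth month after 7 January 1999 is July 1999, whose last day is 31 July 1999.
Because 31 July 1999 is a Saturday, the deadline becomes 30 July 1999 (Friday).
Applying the 15-calendar-day extension: 30 July 1999 + 15 days = 14 August 1999.
14 August 1999 is a Saturday, so it moves to the preceding business day, 13 August 1999 (Friday).
Deadline: 13 August 1999.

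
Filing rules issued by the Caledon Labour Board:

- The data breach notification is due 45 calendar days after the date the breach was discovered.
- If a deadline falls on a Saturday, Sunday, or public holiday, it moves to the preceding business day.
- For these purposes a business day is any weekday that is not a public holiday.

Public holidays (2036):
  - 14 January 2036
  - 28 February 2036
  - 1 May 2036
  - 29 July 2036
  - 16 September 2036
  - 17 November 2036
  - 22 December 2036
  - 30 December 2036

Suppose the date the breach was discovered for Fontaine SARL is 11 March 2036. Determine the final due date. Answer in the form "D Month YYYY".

25 April 2036

Trigger date 11 March 2036 + 45 calendar days = 25 April 2036.
25 April 2036 (Friday) is already a business day.
The final due date is 25 April 2036.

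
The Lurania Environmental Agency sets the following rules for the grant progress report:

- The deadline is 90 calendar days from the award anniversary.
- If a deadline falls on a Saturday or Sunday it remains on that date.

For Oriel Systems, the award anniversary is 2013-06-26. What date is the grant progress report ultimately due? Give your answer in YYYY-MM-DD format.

Trigger date 2013-06-26 + 90 calendar days = 2013-09-24.
2013-09-24 is a Tuesday; no weekend or holiday adjustment applies.
Deadline: 2013-09-24.

2013-09-24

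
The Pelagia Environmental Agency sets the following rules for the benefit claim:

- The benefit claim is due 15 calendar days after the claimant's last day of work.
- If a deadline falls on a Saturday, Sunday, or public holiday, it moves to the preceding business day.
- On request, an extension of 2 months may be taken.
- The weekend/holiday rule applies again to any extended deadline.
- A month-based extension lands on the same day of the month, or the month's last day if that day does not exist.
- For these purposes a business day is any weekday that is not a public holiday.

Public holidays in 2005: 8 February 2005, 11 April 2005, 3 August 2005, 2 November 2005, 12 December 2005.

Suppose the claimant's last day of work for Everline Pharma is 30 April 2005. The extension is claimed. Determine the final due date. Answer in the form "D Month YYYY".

Trigger date 30 April 2005 + 15 calendar days = 15 May 2005.
15 May 2005 is a Sunday; the preceding business day is 13 May 2005 (Friday).
The 2 months extension carries 13 May 2005 to 13 July 2005.
13 July 2005 is a Wednesday and not a listed holiday, so it stands.
The final due date is 13 July 2005.

13 July 2005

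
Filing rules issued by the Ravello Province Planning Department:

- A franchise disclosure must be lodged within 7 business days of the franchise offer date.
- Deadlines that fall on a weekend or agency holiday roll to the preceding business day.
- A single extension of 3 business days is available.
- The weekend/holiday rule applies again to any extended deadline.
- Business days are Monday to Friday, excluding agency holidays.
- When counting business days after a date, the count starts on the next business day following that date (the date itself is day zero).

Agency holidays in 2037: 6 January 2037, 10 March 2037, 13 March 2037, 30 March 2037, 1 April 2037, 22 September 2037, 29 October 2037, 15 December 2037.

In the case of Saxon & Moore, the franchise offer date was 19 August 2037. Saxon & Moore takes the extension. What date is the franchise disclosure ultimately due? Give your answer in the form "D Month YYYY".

Starting the day after 19 August 2037 and counting 7 business days lands on 28 August 2037.
28 August 2037 falls on a Friday, which is a business day, so no adjustment is needed.
The 3-business-day extension runs from 28 August 2037 to 2 September 2037.
2 September 2037 falls on a Wednesday, which is a business day, so no adjustment is needed.
The final due date is 2 September 2037.

2 September 2037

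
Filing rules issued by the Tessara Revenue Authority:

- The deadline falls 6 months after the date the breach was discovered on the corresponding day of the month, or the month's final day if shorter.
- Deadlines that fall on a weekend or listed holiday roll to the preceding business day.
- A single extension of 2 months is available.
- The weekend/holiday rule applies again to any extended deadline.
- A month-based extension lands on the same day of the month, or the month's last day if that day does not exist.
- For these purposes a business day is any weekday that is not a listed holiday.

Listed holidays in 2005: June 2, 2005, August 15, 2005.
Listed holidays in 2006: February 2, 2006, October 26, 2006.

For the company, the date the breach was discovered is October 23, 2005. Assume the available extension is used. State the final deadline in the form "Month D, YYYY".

June 21, 2006

Moving 6 months forward from October 23, 2005 on the corresponding day gives April 23, 2006.
April 23, 2006 is a Sunday; the preceding business day is April 21, 2006 (Friday).
Add 2 months to April 21, 2006: June 21, 2006.
June 21, 2006 falls on a Wednesday, which is a business day, so no adjustment is needed.
Final deadline: June 21, 2006.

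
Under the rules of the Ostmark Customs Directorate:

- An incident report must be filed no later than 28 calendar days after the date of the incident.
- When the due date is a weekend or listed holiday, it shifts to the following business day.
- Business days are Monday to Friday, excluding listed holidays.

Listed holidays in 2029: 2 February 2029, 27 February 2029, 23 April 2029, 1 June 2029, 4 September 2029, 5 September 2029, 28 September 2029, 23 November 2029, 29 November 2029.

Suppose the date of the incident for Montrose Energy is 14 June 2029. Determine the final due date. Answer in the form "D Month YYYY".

12 July 2029

28 calendar days after 14 June 2029 is 12 July 2029.
Since 12 July 2029 is a Thursday and not a holiday, the date is unchanged.
Deadline: 12 July 2029.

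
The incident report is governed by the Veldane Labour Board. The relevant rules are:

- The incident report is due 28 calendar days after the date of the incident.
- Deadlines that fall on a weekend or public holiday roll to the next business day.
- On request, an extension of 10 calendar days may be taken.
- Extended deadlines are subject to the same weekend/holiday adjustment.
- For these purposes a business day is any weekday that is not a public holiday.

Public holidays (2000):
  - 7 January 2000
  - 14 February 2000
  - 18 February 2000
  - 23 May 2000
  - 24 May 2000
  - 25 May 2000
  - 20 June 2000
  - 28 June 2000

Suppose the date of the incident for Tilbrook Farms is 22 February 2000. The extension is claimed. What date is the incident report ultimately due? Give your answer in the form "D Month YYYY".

28 calendar days after 22 February 2000 is 21 March 2000.
21 March 2000 (Tuesday) is already a business day.
Applying the 10-calendar-day extension: 21 March 2000 + 10 days = 31 March 2000.
31 March 2000 is a Friday and not a listed holiday, so it stands.
Deadline: 31 March 2000.

31 March 2000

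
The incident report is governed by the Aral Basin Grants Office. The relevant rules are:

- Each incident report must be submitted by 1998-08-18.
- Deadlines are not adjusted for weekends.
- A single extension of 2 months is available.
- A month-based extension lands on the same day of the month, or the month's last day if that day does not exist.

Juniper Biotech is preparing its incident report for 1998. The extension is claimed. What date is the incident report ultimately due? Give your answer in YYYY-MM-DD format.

The statutory due date is 1998-08-18.
1998-08-18 is a Tuesday; no weekend or holiday adjustment applies.
The 2 months extension carries 1998-08-18 to 1998-10-18.
1998-10-18 is a Sunday; no weekend or holiday adjustment applies.
Deadline: 1998-10-18.

1998-10-18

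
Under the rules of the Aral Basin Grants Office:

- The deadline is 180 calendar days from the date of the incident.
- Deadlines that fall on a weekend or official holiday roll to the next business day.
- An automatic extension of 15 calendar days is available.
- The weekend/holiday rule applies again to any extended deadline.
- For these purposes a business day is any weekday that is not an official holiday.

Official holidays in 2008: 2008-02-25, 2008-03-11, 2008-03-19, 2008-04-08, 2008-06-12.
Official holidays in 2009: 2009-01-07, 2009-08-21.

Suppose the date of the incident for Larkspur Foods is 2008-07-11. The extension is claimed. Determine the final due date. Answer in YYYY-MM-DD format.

2009-01-23

180 calendar days after 2008-07-11 is 2009-01-07.
Because 2009-01-07 is a listed holiday, the deadline becomes 2009-01-08 (Thursday).
Applying the 15-calendar-day extension: 2009-01-08 + 15 days = 2009-01-23.
Since 2009-01-23 is a Friday and not a holiday, the date is unchanged.
So the filing is due 2009-01-23.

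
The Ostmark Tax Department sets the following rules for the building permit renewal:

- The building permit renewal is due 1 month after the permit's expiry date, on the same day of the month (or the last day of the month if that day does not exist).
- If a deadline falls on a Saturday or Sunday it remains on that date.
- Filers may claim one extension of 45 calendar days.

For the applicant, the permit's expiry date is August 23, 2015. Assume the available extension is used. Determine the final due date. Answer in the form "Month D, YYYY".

November 7, 2015

1 month from August 23, 2015 is September 23, 2015.
September 23, 2015 is a Wednesday; no weekend or holiday adjustment applies.
The 45-calendar-day extension moves the deadline from September 23, 2015 to November 7, 2015.
November 7, 2015 is a Saturday; no weekend or holiday adjustment applies.
Final deadline: November 7, 2015.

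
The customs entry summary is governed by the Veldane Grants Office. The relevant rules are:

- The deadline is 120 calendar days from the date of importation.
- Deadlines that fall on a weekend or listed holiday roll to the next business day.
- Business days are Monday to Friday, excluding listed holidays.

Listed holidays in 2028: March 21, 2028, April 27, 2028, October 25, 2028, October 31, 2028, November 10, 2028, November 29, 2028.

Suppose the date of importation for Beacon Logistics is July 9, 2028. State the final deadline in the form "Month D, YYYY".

120 calendar days after July 9, 2028 is November 6, 2028.
November 6, 2028 is a Monday and not a listed holiday, so it stands.
The final due date is November 6, 2028.

November 6, 2028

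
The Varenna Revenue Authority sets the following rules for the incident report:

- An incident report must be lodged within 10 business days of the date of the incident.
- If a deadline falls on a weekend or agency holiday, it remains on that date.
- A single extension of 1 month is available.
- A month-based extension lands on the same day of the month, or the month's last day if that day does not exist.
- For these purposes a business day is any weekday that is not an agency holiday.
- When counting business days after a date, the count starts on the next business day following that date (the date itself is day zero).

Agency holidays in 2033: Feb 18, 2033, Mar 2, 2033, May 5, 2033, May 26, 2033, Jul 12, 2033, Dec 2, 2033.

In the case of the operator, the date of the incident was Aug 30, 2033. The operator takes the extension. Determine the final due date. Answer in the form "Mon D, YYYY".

Oct 13, 2033

10 business days after Aug 30, 2033, excluding weekends and holidays, is Sep 13, 2033.
No adjustment is made for weekends or holidays, so Sep 13, 2033 stands.
Applying the 1 month extension: 1 month after Sep 13, 2033 is Oct 13, 2033.
Oct 13, 2033 falls on a Thursday. The rules make no weekend/holiday allowance, so it remains Oct 13, 2033.
Deadline: Oct 13, 2033.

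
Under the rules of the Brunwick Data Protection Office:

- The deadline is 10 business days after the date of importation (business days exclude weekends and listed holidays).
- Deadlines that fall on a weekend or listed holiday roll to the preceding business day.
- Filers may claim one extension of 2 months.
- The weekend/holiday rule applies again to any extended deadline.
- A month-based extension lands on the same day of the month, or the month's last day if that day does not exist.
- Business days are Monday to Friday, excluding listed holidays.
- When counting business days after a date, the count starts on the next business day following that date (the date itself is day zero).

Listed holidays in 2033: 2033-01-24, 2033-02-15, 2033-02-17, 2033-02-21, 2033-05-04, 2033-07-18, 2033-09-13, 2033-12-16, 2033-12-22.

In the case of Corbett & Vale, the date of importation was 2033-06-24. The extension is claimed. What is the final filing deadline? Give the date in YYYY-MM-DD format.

2033-09-08

Counting 10 business days after 2033-06-24 (skipping weekends and listed holidays) reaches 2033-07-08.
Since 2033-07-08 is a Friday and not a holiday, the date is unchanged.
The 2 months extension carries 2033-07-08 to 2033-09-08.
Since 2033-09-08 is a Thursday and not a holiday, the date is unchanged.
So the filing is due 2033-09-08.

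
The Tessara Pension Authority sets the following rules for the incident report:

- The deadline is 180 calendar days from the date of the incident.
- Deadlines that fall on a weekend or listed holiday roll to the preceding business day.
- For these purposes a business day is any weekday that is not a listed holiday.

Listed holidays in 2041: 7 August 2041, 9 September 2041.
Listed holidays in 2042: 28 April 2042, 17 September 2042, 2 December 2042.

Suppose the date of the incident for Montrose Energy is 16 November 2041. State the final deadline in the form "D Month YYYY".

Trigger date 16 November 2041 + 180 calendar days = 15 May 2042.
Since 15 May 2042 is a Thursday and not a holiday, the date is unchanged.
The final due date is 15 May 2042.

15 May 2042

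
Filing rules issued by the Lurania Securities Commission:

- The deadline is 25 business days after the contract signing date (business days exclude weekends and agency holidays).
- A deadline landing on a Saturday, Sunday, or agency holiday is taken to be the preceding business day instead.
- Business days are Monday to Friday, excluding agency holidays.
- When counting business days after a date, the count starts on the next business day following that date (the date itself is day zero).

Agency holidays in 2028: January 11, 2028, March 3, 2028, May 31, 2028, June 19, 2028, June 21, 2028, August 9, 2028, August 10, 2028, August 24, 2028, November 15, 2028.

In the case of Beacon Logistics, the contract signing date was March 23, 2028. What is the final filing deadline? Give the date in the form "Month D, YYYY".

April 27, 2028

Counting 25 business days after March 23, 2028 (skipping weekends and listed holidays) reaches April 27, 2028.
April 27, 2028 is a Thursday and not a listed holiday, so it stands.
Final deadline: April 27, 2028.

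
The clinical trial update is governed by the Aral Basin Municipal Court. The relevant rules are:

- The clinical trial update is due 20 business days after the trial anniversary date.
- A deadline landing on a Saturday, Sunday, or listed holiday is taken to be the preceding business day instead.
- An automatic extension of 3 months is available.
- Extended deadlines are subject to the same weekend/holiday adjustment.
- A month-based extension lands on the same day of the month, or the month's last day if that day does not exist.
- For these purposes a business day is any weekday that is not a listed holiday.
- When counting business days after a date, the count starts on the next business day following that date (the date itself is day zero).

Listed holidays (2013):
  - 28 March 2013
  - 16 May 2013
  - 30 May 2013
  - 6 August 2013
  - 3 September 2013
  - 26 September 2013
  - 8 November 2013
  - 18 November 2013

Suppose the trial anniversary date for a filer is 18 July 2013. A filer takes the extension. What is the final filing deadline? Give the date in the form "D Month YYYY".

15 November 2013

Starting the day after 18 July 2013 and counting 20 business days lands on 16 August 2013.
Since 16 August 2013 is a Friday and not a holiday, the date is unchanged.
Applying the 3 months extension: 3 months after 16 August 2013 is 16 November 2013.
16 November 2013 is a Saturday; the preceding business day is 15 November 2013 (Friday).
Final deadline: 15 November 2013.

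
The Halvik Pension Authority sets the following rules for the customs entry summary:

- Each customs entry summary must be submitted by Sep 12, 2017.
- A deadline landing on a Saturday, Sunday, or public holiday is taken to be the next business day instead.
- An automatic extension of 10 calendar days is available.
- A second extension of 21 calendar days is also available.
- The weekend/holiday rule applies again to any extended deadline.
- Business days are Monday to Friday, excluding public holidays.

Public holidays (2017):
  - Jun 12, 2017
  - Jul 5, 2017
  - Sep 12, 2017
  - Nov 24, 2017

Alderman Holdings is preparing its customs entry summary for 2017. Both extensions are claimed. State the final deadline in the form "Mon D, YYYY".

Oct 16, 2017

The stated deadline is Sep 12, 2017.
Because Sep 12, 2017 is a listed holiday, the deadline becomes Sep 13, 2017 (Wednesday).
Add the 10 calendar-day extension to Sep 13, 2017: Sep 23, 2017.
Sep 23, 2017 is a Saturday, so it moves to the next business day, Sep 25, 2017 (Monday).
The 21-calendar-day extension moves the deadline from Sep 25, 2017 to Oct 16, 2017.
Oct 16, 2017 falls on a Monday, which is a business day, so no adjustment is needed.
Final deadline: Oct 16, 2017.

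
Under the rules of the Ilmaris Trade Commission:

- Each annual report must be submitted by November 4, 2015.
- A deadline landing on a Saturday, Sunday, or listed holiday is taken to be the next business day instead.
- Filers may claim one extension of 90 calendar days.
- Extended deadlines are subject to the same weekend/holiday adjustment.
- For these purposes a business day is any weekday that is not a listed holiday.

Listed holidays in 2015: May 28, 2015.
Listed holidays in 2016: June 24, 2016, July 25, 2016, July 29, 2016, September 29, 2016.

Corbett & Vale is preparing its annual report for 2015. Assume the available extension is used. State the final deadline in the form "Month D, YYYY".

February 2, 2016

The statutory due date is November 4, 2015.
November 4, 2015 falls on a Wednesday, which is a business day, so no adjustment is needed.
With the 90-day extension, November 4, 2015 becomes February 2, 2016.
February 2, 2016 is a Tuesday and not a listed holiday, so it stands.
Final deadline: February 2, 2016.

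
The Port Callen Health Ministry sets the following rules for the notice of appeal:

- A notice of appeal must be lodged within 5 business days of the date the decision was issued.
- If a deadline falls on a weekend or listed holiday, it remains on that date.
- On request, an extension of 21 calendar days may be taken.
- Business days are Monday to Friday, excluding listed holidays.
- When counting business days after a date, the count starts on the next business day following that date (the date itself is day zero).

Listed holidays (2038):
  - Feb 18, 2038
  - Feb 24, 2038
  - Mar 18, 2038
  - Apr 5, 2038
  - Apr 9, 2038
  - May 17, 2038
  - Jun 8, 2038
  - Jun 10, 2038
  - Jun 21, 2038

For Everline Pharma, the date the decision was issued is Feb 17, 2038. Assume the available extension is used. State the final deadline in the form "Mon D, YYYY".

Starting the day after Feb 17, 2038 and counting 5 business days lands on Feb 26, 2038.
No adjustment is made for weekends or holidays, so Feb 26, 2038 stands.
Applying the 21-calendar-day extension: Feb 26, 2038 + 21 days = Mar 19, 2038.
Mar 19, 2038 is a Friday; no weekend or holiday adjustment applies.
Deadline: Mar 19, 2038.

Mar 19, 2038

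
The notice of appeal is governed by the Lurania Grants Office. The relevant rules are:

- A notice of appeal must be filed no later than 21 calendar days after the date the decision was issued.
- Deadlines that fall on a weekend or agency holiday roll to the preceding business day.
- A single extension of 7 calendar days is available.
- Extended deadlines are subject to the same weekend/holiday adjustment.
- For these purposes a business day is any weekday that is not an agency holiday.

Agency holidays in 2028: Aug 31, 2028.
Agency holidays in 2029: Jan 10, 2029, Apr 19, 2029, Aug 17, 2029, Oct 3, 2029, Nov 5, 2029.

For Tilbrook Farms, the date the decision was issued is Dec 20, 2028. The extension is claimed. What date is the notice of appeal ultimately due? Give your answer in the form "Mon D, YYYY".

21 calendar days after Dec 20, 2028 is Jan 10, 2029.
Jan 10, 2029 is a listed holiday; the preceding business day is Jan 9, 2029 (Tuesday).
With the 7-day extension, Jan 9, 2029 becomes Jan 16, 2029.
Jan 16, 2029 (Tuesday) is already a business day.
So the filing is due Jan 16, 2029.

Jan 16, 2029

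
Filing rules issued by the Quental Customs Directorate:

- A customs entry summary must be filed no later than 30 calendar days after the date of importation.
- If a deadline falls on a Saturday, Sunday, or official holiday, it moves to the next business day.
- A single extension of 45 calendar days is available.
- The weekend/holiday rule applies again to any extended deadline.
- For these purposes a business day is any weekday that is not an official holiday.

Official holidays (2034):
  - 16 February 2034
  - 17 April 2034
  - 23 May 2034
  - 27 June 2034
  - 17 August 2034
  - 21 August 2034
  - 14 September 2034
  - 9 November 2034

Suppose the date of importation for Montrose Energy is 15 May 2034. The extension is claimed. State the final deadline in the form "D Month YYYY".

31 July 2034

Adding 30 calendar days to 15 May 2034 gives 14 June 2034.
14 June 2034 is a Wednesday and not a listed holiday, so it stands.
Applying the 45-calendar-day extension: 14 June 2034 + 45 days = 29 July 2034.
29 July 2034 is a Saturday; the next business day is 31 July 2034 (Monday).
So the filing is due 31 July 2034.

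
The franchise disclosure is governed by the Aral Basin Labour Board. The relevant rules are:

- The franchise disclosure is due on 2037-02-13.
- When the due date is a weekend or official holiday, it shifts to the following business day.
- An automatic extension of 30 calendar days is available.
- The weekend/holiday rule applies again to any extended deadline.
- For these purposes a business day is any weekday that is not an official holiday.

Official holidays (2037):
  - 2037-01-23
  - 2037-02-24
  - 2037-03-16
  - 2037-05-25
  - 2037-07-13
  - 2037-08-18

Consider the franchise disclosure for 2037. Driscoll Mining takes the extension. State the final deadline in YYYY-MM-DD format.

Start from the fixed due date, 2037-02-13.
2037-02-13 falls on a Friday, which is a business day, so no adjustment is needed.
Applying the 30-calendar-day extension: 2037-02-13 + 30 days = 2037-03-15.
2037-03-15 falls on a Sunday. Rolling to the next business day gives 2037-03-17, a Tuesday.
The final due date is 2037-03-17.

2037-03-17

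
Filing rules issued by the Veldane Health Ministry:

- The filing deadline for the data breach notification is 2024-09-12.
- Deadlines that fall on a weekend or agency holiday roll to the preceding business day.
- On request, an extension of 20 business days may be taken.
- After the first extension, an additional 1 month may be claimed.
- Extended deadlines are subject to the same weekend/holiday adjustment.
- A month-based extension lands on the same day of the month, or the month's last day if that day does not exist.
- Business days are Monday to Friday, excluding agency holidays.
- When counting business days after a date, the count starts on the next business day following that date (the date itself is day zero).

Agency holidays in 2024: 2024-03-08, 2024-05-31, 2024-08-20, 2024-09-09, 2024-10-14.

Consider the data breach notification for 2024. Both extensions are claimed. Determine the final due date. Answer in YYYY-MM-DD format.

The stated deadline is 2024-09-12.
Since 2024-09-12 is a Thursday and not a holiday, the date is unchanged.
The 20-business-day extension runs from 2024-09-12 to 2024-10-10.
2024-10-10 is a Thursday and not a listed holiday, so it stands.
Add 1 month to 2024-10-10: 2024-11-10.
Because 2024-11-10 is a Sunday, the deadline becomes 2024-11-08 (Friday).
So the filing is due 2024-11-08.

2024-11-08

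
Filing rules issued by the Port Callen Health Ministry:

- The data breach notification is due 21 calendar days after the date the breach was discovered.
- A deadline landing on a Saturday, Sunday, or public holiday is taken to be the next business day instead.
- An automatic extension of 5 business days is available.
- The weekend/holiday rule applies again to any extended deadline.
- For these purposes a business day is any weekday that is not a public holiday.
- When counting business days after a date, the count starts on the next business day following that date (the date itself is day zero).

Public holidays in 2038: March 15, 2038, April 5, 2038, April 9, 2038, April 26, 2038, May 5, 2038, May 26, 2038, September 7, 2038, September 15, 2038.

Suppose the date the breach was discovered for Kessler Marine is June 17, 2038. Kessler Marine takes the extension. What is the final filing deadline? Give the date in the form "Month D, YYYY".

Adding 21 calendar days to June 17, 2038 gives July 8, 2038.
July 8, 2038 falls on a Thursday, which is a business day, so no adjustment is needed.
The 5-business-day extension runs from July 8, 2038 to July 15, 2038.
July 15, 2038 falls on a Thursday, which is a business day, so no adjustment is needed.
Final deadline: July 15, 2038.

July 15, 2038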